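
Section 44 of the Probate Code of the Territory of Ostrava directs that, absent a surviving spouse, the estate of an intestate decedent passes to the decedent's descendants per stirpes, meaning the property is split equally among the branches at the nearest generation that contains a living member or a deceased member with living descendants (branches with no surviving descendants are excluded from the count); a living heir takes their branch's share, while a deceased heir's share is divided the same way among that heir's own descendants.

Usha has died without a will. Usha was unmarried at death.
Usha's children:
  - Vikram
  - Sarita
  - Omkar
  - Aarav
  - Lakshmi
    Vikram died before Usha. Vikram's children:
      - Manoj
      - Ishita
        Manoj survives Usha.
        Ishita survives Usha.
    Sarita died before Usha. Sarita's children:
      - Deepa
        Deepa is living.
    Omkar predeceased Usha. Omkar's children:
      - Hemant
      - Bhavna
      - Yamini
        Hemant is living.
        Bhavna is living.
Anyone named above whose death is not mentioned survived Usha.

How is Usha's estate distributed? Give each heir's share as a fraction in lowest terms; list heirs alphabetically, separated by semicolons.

There is no surviving spouse, so the entire estate passes to Usha's descendants per stirpes.
The estate is divided into 5 equal shares of 1/5 among Vikram, Sarita, Omkar, Aarav, Lakshmi.
Vikram predeceased; the 1/5 allotted to Vikram's branch passes to Vikram's issue by representation.
The 1/5 is divided into 2 equal shares of 1/10 among Manoj, Ishita.
Manoj is living and takes 1/10.
Ishita is living and takes 1/10.
Sarita predeceased; the 1/5 allotted to Sarita's branch passes to Sarita's issue by representation.
Deepa is the sole taker at this level and receives the full 1/5.
Omkar predeceased; the 1/5 allotted to Omkar's branch passes to Omkar's issue by representation.
The 1/5 is divided into 3 equal shares of 1/15 among Hemant, Bhavna, Yamini.
Hemant is living and takes 1/15.
Bhavna is living and takes 1/15.
Yamini is living and takes 1/15.
Aarav is living and takes 1/5.
Lakshmi is living and takes 1/5.

Aarav 1/5; Bhavna 1/15; Deepa 1/5; Hemant 1/15; Ishita 1/10; Lakshmi 1/5; Manoj 1/10; Yamini 1/15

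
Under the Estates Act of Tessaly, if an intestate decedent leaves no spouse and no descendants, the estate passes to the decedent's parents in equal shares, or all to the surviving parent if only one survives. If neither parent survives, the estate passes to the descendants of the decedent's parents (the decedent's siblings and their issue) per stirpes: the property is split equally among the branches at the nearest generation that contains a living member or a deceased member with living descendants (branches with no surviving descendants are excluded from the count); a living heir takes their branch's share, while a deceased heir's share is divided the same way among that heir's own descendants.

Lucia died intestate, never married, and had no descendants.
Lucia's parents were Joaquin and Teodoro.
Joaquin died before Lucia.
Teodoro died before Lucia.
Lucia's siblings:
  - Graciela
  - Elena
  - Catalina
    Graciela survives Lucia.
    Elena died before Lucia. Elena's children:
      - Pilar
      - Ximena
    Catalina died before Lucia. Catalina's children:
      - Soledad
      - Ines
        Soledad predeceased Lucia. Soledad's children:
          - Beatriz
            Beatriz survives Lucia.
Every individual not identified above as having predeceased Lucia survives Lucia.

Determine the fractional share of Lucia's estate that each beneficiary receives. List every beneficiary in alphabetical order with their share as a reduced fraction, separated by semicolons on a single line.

Beatriz 1/6; Graciela 1/3; Ines 1/6; Pilar 1/6; Ximena 1/6

Neither parent survives and there are no descendants, so the estate passes to Lucia's siblings and their issue per stirpes.
The estate is divided into 3 equal shares of 1/3 among Graciela, Elena, Catalina.
Graciela is living and takes 1/3.
Elena predeceased; the 1/3 allotted to Elena's branch passes to Elena's issue by representation.
The 1/3 is divided into 2 equal shares of 1/6 among Pilar, Ximena.
Pilar is living and takes 1/6.
Ximena is living and takes 1/6.
Catalina predeceased; the 1/3 allotted to Catalina's branch passes to Catalina's issue by representation.
The 1/3 is divided into 2 equal shares of 1/6 among Soledad, Ines.
Soledad predeceased; the 1/6 allotted to Soledad's branch passes to Soledad's issue by representation.
Beatriz is the sole taker at this level and receives the full 1/6.
Ines is living and takes 1/6.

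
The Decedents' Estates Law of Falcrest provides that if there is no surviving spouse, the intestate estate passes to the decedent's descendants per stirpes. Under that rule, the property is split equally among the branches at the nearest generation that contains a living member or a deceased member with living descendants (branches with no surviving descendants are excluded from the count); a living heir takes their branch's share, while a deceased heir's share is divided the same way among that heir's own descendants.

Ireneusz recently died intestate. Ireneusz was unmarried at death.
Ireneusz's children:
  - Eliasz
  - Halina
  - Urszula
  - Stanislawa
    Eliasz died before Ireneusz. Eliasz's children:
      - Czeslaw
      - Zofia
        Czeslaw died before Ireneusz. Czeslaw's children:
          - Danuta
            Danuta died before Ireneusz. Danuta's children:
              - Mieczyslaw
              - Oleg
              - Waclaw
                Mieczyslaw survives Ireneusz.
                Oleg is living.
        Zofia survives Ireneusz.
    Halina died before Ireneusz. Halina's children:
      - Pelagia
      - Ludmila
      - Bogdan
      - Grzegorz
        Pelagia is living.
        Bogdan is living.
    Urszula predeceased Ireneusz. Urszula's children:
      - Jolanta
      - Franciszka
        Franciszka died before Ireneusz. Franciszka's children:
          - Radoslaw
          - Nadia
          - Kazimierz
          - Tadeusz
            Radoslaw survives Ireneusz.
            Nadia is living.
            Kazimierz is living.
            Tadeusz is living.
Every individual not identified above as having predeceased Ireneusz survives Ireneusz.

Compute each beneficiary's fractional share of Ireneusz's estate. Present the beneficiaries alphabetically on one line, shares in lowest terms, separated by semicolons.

There is no surviving spouse, so the entire estate passes to Ireneusz's descendants per stirpes.
The estate is divided into 4 equal shares of 1/4 among Eliasz, Halina, Urszula, Stanislawa.
Eliasz predeceased; the 1/4 allotted to Eliasz's branch passes to Eliasz's issue by representation.
The 1/4 is divided into 2 equal shares of 1/8 among Czeslaw, Zofia.
Czeslaw predeceased; the 1/8 allotted to Czeslaw's branch passes to Czeslaw's issue by representation.
Danuta's line is the sole branch at this level, so the full 1/8 passes to Danuta's issue by representation.
The 1/8 is divided into 3 equal shares of 1/24 among Mieczyslaw, Oleg, Waclaw.
Mieczyslaw is living and takes 1/24.
Oleg is living and takes 1/24.
Waclaw is living and takes 1/24.
Zofia is living and takes 1/8.
Halina predeceased; the 1/4 allotted to Halina's branch passes to Halina's issue by representation.
The 1/4 is divided into 4 equal shares of 1/16 among Pelagia, Ludmila, Bogdan, Grzegorz.
Pelagia is living and takes 1/16.
Ludmila is living and takes 1/16.
Bogdan is living and takes 1/16.
Grzegorz is living and takes 1/16.
Urszula predeceased; the 1/4 allotted to Urszula's branch passes to Urszula's issue by representation.
The 1/4 is divided into 2 equal shares of 1/8 among Jolanta, Franciszka.
Jolanta is living and takes 1/8.
Franciszka predeceased; the 1/8 allotted to Franciszka's branch passes to Franciszka's issue by representation.
The 1/8 is divided into 4 equal shares of 1/32 among Radoslaw, Nadia, Kazimierz, Tadeusz.
Radoslaw is living and takes 1/32.
Nadia is living and takes 1/32.
Kazimierz is living and takes 1/32.
Tadeusz is living and takes 1/32.
Stanislawa is living and takes 1/4.

Bogdan 1/16; Grzegorz 1/16; Jolanta 1/8; Kazimierz 1/32; Ludmila 1/16; Mieczyslaw 1/24; Nadia 1/32; Oleg 1/24; Pelagia 1/16; Radoslaw 1/32; Stanislawa 1/4; Tadeusz 1/32; Waclaw 1/24; Zofia 1/8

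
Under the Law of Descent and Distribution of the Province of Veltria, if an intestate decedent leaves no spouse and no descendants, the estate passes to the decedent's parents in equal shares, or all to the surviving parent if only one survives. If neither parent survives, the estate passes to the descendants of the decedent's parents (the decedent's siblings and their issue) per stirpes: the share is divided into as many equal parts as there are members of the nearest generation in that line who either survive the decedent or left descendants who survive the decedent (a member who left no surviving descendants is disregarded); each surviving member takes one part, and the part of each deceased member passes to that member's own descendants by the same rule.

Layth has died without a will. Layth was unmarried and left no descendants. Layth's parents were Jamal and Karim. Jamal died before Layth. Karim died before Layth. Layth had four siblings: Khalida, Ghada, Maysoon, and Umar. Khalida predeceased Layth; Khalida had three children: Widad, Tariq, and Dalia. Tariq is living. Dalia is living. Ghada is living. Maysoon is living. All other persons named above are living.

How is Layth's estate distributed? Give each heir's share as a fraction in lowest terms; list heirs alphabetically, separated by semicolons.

Neither parent survives and there are no descendants, so the estate passes to Layth's siblings and their issue per stirpes.
The estate is divided into 4 equal shares of 1/4 among Khalida, Ghada, Maysoon, Umar.
Khalida predeceased; the 1/4 allotted to Khalida's branch passes to Khalida's issue by representation.
The 1/4 is divided into 3 equal shares of 1/12 among Widad, Tariq, Dalia.
Widad is living and takes 1/12.
Tariq is living and takes 1/12.
Dalia is living and takes 1/12.
Ghada is living and takes 1/4.
Maysoon is living and takes 1/4.
Umar is living and takes 1/4.

Dalia 1/12; Ghada 1/4; Maysoon 1/4; Tariq 1/12; Umar 1/4; Widad 1/12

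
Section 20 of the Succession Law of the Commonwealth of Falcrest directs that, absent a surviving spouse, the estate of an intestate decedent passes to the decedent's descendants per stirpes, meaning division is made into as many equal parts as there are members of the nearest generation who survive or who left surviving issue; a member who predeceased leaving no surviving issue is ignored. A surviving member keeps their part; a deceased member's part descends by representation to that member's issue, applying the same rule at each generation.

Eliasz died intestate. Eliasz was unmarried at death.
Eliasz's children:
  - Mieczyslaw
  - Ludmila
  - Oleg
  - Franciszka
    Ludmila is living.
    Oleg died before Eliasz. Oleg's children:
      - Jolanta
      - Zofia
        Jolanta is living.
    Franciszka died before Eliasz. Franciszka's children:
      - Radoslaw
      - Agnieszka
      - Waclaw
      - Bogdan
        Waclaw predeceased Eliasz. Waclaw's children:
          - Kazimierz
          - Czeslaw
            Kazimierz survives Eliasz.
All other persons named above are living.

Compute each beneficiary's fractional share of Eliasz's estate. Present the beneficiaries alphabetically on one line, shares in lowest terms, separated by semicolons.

Agnieszka 1/16; Bogdan 1/16; Czeslaw 1/32; Jolanta 1/8; Kazimierz 1/32; Ludmila 1/4; Mieczyslaw 1/4; Radoslaw 1/16; Zofia 1/8

There is no surviving spouse, so the entire estate passes to Eliasz's descendants per stirpes.
The estate is divided into 4 equal shares of 1/4 among Mieczyslaw, Ludmila, Oleg, Franciszka.
Mieczyslaw is living and takes 1/4.
Ludmila is living and takes 1/4.
Oleg predeceased; the 1/4 allotted to Oleg's branch passes to Oleg's issue by representation.
The 1/4 is divided into 2 equal shares of 1/8 among Jolanta, Zofia.
Jolanta is living and takes 1/8.
Zofia is living and takes 1/8.
Franciszka predeceased; the 1/4 allotted to Franciszka's branch passes to Franciszka's issue by representation.
The 1/4 is divided into 4 equal shares of 1/16 among Radoslaw, Agnieszka, Waclaw, Bogdan.
Radoslaw is living and takes 1/16.
Agnieszka is living and takes 1/16.
Waclaw predeceased; the 1/16 allotted to Waclaw's branch passes to Waclaw's issue by representation.
The 1/16 is divided into 2 equal shares of 1/32 among Kazimierz, Czeslaw.
Kazimierz is living and takes 1/32.
Czeslaw is living and takes 1/32.
Bogdan is living and takes 1/16.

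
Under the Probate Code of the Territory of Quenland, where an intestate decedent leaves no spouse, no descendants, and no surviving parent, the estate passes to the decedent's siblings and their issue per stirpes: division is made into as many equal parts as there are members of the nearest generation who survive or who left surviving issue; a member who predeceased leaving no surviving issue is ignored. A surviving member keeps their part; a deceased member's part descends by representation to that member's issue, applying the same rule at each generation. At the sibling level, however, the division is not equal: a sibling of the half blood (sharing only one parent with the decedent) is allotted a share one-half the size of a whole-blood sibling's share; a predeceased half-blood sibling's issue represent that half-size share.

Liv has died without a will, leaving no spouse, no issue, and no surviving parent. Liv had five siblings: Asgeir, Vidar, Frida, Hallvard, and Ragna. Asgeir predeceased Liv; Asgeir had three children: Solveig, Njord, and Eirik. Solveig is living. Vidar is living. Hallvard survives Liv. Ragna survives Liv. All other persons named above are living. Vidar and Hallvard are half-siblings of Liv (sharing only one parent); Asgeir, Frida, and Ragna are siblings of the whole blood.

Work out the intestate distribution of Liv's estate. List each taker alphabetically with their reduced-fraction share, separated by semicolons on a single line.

Eirik 1/12; Frida 1/4; Hallvard 1/8; Njord 1/12; Ragna 1/4; Solveig 1/12; Vidar 1/8

No spouse, descendants, or parent survives, so the estate passes to Liv's siblings per stirpes.
Half-blood siblings count for one-half the weight of whole-blood siblings at the initial division.
Dividing 1 in proportion to weights (total weight 4): Asgeir (weight 1) → 1/4; Vidar (weight 1/2) → 1/8; Frida (weight 1) → 1/4; Hallvard (weight 1/2) → 1/8; Ragna (weight 1) → 1/4.
Asgeir predeceased; the 1/4 allotted to Asgeir's branch passes to Asgeir's issue by representation.
The 1/4 is divided into 3 equal shares of 1/12 among Solveig, Njord, Eirik.
Solveig is living and takes 1/12.
Njord is living and takes 1/12.
Eirik is living and takes 1/12.
Vidar is living and takes 1/8.
Frida is living and takes 1/4.
Hallvard is living and takes 1/8.
Ragna is living and takes 1/4.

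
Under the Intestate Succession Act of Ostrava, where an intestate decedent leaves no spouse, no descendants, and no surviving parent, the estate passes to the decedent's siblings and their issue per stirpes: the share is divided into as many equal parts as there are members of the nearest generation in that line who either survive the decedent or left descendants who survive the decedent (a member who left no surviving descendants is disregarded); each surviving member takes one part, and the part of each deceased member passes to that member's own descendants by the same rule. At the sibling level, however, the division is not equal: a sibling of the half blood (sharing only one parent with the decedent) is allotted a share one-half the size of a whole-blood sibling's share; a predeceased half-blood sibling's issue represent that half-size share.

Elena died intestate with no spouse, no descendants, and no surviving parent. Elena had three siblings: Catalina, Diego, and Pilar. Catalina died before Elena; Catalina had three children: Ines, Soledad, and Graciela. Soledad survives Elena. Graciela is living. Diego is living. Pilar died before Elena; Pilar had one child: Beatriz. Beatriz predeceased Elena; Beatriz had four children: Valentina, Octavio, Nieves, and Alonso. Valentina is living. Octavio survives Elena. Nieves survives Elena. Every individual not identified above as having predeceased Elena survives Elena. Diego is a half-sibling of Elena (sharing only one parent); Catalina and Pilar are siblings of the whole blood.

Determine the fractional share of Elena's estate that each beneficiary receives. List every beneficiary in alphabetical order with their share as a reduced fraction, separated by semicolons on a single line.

Alonso 1/10; Diego 1/5; Graciela 2/15; Ines 2/15; Nieves 1/10; Octavio 1/10; Soledad 2/15; Valentina 1/10

No spouse, descendants, or parent survives, so the estate passes to Elena's siblings per stirpes.
Half-blood siblings count for one-half the weight of whole-blood siblings at the initial division.
Dividing 1 in proportion to weights (total weight 5/2): Catalina (weight 1) → 2/5; Diego (weight 1/2) → 1/5; Pilar (weight 1) → 2/5.
Catalina predeceased; the 2/5 allotted to Catalina's branch passes to Catalina's issue by representation.
The 2/5 is divided into 3 equal shares of 2/15 among Ines, Soledad, Graciela.
Ines is living and takes 2/15.
Soledad is living and takes 2/15.
Graciela is living and takes 2/15.
Diego is living and takes 1/5.
Pilar predeceased; the 2/5 allotted to Pilar's branch passes to Pilar's issue by representation.
Beatriz's line is the sole branch at this level, so the full 2/5 passes to Beatriz's issue by representation.
The 2/5 is divided into 4 equal shares of 1/10 among Valentina, Octavio, Nieves, Alonso.
Valentina is living and takes 1/10.
Octavio is living and takes 1/10.
Nieves is living and takes 1/10.
Alonso is living and takes 1/10.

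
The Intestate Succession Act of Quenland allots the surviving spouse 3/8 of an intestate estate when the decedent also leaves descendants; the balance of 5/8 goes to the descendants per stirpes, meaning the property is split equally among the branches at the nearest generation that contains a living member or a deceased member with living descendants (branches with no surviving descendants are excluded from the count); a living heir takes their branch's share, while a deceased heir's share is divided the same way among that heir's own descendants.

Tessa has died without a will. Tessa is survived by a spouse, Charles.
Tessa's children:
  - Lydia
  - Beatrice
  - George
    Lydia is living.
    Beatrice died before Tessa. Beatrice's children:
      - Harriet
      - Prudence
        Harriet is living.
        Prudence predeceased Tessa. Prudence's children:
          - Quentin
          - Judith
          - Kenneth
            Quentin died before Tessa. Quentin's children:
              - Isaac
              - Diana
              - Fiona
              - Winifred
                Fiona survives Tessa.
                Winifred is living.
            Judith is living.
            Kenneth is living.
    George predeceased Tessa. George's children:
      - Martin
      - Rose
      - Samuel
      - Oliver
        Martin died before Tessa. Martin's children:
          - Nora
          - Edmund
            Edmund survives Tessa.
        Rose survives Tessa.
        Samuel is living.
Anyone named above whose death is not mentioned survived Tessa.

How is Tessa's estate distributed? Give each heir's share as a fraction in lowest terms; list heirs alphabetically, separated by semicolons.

Charles 3/8; Diana 5/576; Edmund 5/192; Fiona 5/576; Harriet 5/48; Isaac 5/576; Judith 5/144; Kenneth 5/144; Lydia 5/24; Nora 5/192; Oliver 5/96; Rose 5/96; Samuel 5/96; Winifred 5/576

Charles, as surviving spouse, takes 3/8.
The remaining 5/8 passes to Tessa's descendants per stirpes.
The 5/8 is divided into 3 equal shares of 5/24 among Lydia, Beatrice, George.
Lydia is living and takes 5/24.
Beatrice predeceased; the 5/24 allotted to Beatrice's branch passes to Beatrice's issue by representation.
The 5/24 is divided into 2 equal shares of 5/48 among Harriet, Prudence.
Harriet is living and takes 5/48.
Prudence predeceased; the 5/48 allotted to Prudence's branch passes to Prudence's issue by representation.
The 5/48 is divided into 3 equal shares of 5/144 among Quentin, Judith, Kenneth.
Quentin predeceased; the 5/144 allotted to Quentin's branch passes to Quentin's issue by representation.
The 5/144 is divided into 4 equal shares of 5/576 among Isaac, Diana, Fiona, Winifred.
Isaac is living and takes 5/576.
Diana is living and takes 5/576.
Fiona is living and takes 5/576.
Winifred is living and takes 5/576.
Judith is living and takes 5/144.
Kenneth is living and takes 5/144.
George predeceased; the 5/24 allotted to George's branch passes to George's issue by representation.
The 5/24 is divided into 4 equal shares of 5/96 among Martin, Rose, Samuel, Oliver.
Martin predeceased; the 5/96 allotted to Martin's branch passes to Martin's issue by representation.
The 5/96 is divided into 2 equal shares of 5/192 among Nora, Edmund.
Nora is living and takes 5/192.
Edmund is living and takes 5/192.
Rose is living and takes 5/96.
Samuel is living and takes 5/96.
Oliver is living and takes 5/96.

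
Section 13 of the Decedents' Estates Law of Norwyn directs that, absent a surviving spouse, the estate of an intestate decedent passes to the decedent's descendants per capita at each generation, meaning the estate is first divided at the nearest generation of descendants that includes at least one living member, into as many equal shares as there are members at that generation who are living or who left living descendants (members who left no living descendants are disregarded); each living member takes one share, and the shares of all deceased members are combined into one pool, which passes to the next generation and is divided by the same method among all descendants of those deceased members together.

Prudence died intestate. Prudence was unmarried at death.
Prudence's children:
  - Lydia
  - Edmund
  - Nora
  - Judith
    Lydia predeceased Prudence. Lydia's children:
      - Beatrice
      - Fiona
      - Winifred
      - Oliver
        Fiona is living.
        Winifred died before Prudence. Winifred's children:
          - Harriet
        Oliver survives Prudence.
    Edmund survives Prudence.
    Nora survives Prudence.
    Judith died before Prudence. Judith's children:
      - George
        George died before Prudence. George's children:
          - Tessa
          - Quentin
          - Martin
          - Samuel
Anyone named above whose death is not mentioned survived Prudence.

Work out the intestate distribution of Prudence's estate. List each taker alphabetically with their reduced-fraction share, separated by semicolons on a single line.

Beatrice 1/10; Edmund 1/4; Fiona 1/10; Harriet 1/25; Martin 1/25; Nora 1/4; Oliver 1/10; Quentin 1/25; Samuel 1/25; Tessa 1/25

There is no surviving spouse, so the entire estate passes to Prudence's descendants per capita at each generation.
At generation 1 (Lydia, Edmund, Nora, Judith) there are 4 shares of (1)/4 = 1/4 each.
Living: Edmund and Nora — each takes 1/4.
Deceased: Lydia and Judith. Their combined 1/2 is pooled and carried to generation 2.
At generation 2 (Beatrice, Fiona, Winifred, Oliver, George) there are 5 shares of (1/2)/5 = 1/10 each.
Living: Beatrice, Fiona, and Oliver — each takes 1/10.
Deceased: Winifred and George. Their combined 1/5 is pooled and carried to generation 3.
At generation 3 (Harriet, Tessa, Quentin, Martin, Samuel) there are 5 shares of (1/5)/5 = 1/25 each.
Living: Harriet, Tessa, Quentin, Martin, and Samuel — each takes 1/25.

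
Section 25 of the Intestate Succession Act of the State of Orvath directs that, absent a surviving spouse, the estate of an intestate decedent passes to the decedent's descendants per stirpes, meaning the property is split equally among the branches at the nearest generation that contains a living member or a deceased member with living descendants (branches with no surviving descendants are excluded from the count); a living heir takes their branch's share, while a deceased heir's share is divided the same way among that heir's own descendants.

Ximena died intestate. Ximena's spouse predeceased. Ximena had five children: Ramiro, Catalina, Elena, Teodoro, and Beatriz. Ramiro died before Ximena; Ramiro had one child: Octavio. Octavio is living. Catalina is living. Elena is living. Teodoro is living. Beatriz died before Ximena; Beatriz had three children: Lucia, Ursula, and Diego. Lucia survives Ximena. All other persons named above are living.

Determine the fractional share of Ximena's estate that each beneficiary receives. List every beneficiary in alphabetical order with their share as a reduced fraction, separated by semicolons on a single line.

Catalina 1/5; Diego 1/15; Elena 1/5; Lucia 1/15; Octavio 1/5; Teodoro 1/5; Ursula 1/15

There is no surviving spouse, so the entire estate passes to Ximena's descendants per stirpes.
The estate is divided into 5 equal shares of 1/5 among Ramiro, Catalina, Elena, Teodoro, Beatriz.
Ramiro predeceased; the 1/5 allotted to Ramiro's branch passes to Ramiro's issue by representation.
Octavio is the sole taker at this level and receives the full 1/5.
Catalina is living and takes 1/5.
Elena is living and takes 1/5.
Teodoro is living and takes 1/5.
Beatriz predeceased; the 1/5 allotted to Beatriz's branch passes to Beatriz's issue by representation.
The 1/5 is divided into 3 equal shares of 1/15 among Lucia, Ursula, Diego.
Lucia is living and takes 1/15.
Ursula is living and takes 1/15.
Diego is living and takes 1/15.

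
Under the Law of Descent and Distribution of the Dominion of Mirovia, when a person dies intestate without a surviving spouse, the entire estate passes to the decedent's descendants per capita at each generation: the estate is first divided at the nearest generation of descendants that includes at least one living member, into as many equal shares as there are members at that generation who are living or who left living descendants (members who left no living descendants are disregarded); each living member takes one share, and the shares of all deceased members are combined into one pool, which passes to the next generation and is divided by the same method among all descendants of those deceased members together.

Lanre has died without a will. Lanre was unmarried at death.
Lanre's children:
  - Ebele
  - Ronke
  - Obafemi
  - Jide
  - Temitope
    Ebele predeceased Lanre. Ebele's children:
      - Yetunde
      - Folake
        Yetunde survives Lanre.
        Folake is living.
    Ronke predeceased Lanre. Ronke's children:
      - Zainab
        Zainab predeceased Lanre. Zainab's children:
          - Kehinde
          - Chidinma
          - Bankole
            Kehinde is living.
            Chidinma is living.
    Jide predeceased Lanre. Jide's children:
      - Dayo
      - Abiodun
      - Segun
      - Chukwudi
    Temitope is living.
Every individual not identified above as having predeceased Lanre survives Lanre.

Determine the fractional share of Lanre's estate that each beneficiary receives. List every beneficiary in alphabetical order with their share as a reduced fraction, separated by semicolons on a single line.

Abiodun 3/35; Bankole 1/35; Chidinma 1/35; Chukwudi 3/35; Dayo 3/35; Folake 3/35; Kehinde 1/35; Obafemi 1/5; Segun 3/35; Temitope 1/5; Yetunde 3/35

There is no surviving spouse, so the entire estate passes to Lanre's descendants per capita at each generation.
At generation 1 (Ebele, Ronke, Obafemi, Jide, Temitope) there are 5 shares of (1)/5 = 1/5 each.
Living: Obafemi and Temitope — each takes 1/5.
Deceased: Ebele, Ronke, and Jide. Their combined 3/5 is pooled and carried to generation 2.
At generation 2 (Yetunde, Folake, Zainab, Dayo, Abiodun, Segun, Chukwudi) there are 7 shares of (3/5)/7 = 3/35 each.
Living: Yetunde, Folake, Dayo, Abiodun, Segun, and Chukwudi — each takes 3/35.
Deceased: Zainab. That 3/35 share is carried to generation 3.
At generation 3 (Kehinde, Chidinma, Bankole) there are 3 shares of (3/35)/3 = 1/35 each.
Living: Kehinde, Chidinma, and Bankole — each takes 1/35.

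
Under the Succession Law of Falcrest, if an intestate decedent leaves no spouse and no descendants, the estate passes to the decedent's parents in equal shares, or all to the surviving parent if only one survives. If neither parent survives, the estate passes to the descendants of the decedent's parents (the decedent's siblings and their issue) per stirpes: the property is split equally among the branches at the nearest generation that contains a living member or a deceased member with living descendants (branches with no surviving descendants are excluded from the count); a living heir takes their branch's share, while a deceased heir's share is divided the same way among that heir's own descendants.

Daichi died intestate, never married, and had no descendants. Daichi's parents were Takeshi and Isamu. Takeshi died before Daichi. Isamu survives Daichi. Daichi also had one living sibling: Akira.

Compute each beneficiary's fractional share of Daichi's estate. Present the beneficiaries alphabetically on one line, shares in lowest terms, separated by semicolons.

Only one parent, Isamu, survives, so Isamu takes the entire estate. The siblings take nothing because a surviving parent has priority.

Isamu 1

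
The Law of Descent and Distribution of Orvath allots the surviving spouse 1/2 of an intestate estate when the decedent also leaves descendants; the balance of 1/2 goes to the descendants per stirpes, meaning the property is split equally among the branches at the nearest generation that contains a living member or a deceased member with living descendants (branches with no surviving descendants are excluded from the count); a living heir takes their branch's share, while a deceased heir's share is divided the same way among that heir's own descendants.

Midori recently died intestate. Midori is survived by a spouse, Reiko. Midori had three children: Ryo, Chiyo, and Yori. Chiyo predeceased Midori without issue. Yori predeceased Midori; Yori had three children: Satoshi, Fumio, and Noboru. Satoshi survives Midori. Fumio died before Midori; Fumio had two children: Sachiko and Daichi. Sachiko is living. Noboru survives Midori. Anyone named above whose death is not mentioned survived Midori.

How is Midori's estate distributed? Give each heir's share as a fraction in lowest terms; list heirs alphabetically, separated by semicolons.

Reiko, as surviving spouse, takes 1/2.
The remaining 1/2 passes to Midori's descendants per stirpes.
Chiyo left no surviving issue, so that branch lapses and is disregarded.
The 1/2 is divided into 2 equal shares of 1/4 among Ryo, Yori.
Ryo is living and takes 1/4.
Yori predeceased; the 1/4 allotted to Yori's branch passes to Yori's issue by representation.
The 1/4 is divided into 3 equal shares of 1/12 among Satoshi, Fumio, Noboru.
Satoshi is living and takes 1/12.
Fumio predeceased; the 1/12 allotted to Fumio's branch passes to Fumio's issue by representation.
The 1/12 is divided into 2 equal shares of 1/24 among Sachiko, Daichi.
Sachiko is living and takes 1/24.
Daichi is living and takes 1/24.
Noboru is living and takes 1/12.

Daichi 1/24; Noboru 1/12; Reiko 1/2; Ryo 1/4; Sachiko 1/24; Satoshi 1/12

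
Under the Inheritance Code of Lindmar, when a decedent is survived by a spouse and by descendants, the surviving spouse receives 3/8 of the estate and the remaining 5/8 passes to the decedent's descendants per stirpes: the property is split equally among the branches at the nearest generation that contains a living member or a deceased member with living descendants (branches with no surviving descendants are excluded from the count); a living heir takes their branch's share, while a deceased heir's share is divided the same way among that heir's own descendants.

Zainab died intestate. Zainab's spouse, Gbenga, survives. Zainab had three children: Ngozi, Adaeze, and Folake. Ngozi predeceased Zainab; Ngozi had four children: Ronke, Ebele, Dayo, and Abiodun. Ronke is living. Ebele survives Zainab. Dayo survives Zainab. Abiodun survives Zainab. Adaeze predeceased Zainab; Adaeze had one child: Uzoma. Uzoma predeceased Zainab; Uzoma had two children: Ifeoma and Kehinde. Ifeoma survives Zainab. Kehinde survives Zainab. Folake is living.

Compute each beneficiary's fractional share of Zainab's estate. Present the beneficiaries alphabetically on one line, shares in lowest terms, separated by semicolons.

Gbenga, as surviving spouse, takes 3/8.
The remaining 5/8 passes to Zainab's descendants per stirpes.
The 5/8 is divided into 3 equal shares of 5/24 among Ngozi, Adaeze, Folake.
Ngozi predeceased; the 5/24 allotted to Ngozi's branch passes to Ngozi's issue by representation.
The 5/24 is divided into 4 equal shares of 5/96 among Ronke, Ebele, Dayo, Abiodun.
Ronke is living and takes 5/96.
Ebele is living and takes 5/96.
Dayo is living and takes 5/96.
Abiodun is living and takes 5/96.
Adaeze predeceased; the 5/24 allotted to Adaeze's branch passes to Adaeze's issue by representation.
Uzoma's line is the sole branch at this level, so the full 5/24 passes to Uzoma's issue by representation.
The 5/24 is divided into 2 equal shares of 5/48 among Ifeoma, Kehinde.
Ifeoma is living and takes 5/48.
Kehinde is living and takes 5/48.
Folake is living and takes 5/24.

Abiodun 5/96; Dayo 5/96; Ebele 5/96; Folake 5/24; Gbenga 3/8; Ifeoma 5/48; Kehinde 5/48; Ronke 5/96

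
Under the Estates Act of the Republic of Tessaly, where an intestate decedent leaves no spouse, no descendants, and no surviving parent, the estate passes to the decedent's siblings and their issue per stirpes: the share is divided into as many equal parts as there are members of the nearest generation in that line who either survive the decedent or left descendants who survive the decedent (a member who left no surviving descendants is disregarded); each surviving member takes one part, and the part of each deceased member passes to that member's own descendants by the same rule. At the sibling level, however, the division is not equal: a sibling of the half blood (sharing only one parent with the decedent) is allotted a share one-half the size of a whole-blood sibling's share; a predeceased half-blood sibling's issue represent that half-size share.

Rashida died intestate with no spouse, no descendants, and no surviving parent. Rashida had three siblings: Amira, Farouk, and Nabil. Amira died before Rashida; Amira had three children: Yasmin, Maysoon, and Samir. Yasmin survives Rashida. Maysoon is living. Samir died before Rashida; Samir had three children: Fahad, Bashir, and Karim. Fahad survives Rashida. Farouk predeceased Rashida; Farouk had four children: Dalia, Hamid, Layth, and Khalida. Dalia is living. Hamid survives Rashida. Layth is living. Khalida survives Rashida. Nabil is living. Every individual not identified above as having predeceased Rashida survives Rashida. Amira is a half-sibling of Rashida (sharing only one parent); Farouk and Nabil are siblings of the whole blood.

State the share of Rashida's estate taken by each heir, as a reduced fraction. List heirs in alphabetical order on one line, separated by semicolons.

Bashir 1/45; Dalia 1/10; Fahad 1/45; Hamid 1/10; Karim 1/45; Khalida 1/10; Layth 1/10; Maysoon 1/15; Nabil 2/5; Yasmin 1/15

No spouse, descendants, or parent survives, so the estate passes to Rashida's siblings per stirpes.
Half-blood siblings count for one-half the weight of whole-blood siblings at the initial division.
Dividing 1 in proportion to weights (total weight 5/2): Amira (weight 1/2) → 1/5; Farouk (weight 1) → 2/5; Nabil (weight 1) → 2/5.
Amira predeceased; the 1/5 allotted to Amira's branch passes to Amira's issue by representation.
The 1/5 is divided into 3 equal shares of 1/15 among Yasmin, Maysoon, Samir.
Yasmin is living and takes 1/15.
Maysoon is living and takes 1/15.
Samir predeceased; the 1/15 allotted to Samir's branch passes to Samir's issue by representation.
The 1/15 is divided into 3 equal shares of 1/45 among Fahad, Bashir, Karim.
Fahad is living and takes 1/45.
Bashir is living and takes 1/45.
Karim is living and takes 1/45.
Farouk predeceased; the 2/5 allotted to Farouk's branch passes to Farouk's issue by representation.
The 2/5 is divided into 4 equal shares of 1/10 among Dalia, Hamid, Layth, Khalida.
Dalia is living and takes 1/10.
Hamid is living and takes 1/10.
Layth is living and takes 1/10.
Khalida is living and takes 1/10.
Nabil is living and takes 2/5.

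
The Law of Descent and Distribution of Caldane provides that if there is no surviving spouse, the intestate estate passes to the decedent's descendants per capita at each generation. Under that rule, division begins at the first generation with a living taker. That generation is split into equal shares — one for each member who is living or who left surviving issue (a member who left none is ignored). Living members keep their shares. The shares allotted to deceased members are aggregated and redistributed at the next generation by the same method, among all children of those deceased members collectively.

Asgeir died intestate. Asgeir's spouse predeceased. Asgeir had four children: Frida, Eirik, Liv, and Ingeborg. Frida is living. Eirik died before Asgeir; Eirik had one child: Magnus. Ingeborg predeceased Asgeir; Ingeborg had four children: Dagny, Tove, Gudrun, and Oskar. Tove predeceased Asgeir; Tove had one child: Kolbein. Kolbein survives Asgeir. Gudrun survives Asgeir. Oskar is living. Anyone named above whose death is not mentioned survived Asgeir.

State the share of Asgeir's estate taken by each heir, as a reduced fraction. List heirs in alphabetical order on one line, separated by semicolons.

There is no surviving spouse, so the entire estate passes to Asgeir's descendants per capita at each generation.
At generation 1 (Frida, Eirik, Liv, Ingeborg) there are 4 shares of (1)/4 = 1/4 each.
Living: Frida and Liv — each takes 1/4.
Deceased: Eirik and Ingeborg. Their combined 1/2 is pooled and carried to generation 2.
At generation 2 (Magnus, Dagny, Tove, Gudrun, Oskar) there are 5 shares of (1/2)/5 = 1/10 each.
Living: Magnus, Dagny, Gudrun, and Oskar — each takes 1/10.
Deceased: Tove. That 1/10 share is carried to generation 3.
At generation 3 (Kolbein) there are 1 shares of (1/10)/1 = 1/10 each.
Living: Kolbein — each takes 1/10.

Dagny 1/10; Frida 1/4; Gudrun 1/10; Kolbein 1/10; Liv 1/4; Magnus 1/10; Oskar 1/10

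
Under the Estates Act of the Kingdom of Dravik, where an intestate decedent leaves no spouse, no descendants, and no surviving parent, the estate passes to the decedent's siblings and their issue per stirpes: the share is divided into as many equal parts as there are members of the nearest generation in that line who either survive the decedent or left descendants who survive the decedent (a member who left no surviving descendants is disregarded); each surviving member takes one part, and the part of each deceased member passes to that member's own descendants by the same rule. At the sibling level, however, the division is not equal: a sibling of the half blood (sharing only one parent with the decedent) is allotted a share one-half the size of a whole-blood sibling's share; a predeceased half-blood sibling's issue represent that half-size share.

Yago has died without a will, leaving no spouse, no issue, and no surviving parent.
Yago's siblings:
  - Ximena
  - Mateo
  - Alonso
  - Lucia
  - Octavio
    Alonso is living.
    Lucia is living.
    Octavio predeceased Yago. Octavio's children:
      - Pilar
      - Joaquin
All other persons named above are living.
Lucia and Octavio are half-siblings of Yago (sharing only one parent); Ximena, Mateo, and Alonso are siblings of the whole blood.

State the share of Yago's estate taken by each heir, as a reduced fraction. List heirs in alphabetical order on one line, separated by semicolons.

Alonso 1/4; Joaquin 1/16; Lucia 1/8; Mateo 1/4; Pilar 1/16; Ximena 1/4

No spouse, descendants, or parent survives, so the estate passes to Yago's siblings per stirpes.
Half-blood siblings count for one-half the weight of whole-blood siblings at the initial division.
Dividing 1 in proportion to weights (total weight 4): Ximena (weight 1) → 1/4; Mateo (weight 1) → 1/4; Alonso (weight 1) → 1/4; Lucia (weight 1/2) → 1/8; Octavio (weight 1/2) → 1/8.
Ximena is living and takes 1/4.
Mateo is living and takes 1/4.
Alonso is living and takes 1/4.
Lucia is living and takes 1/8.
Octavio predeceased; the 1/8 allotted to Octavio's branch passes to Octavio's issue by representation.
The 1/8 is divided into 2 equal shares of 1/16 among Pilar, Joaquin.
Pilar is living and takes 1/16.
Joaquin is living and takes 1/16.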